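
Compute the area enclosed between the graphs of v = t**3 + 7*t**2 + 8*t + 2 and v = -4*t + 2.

71/6

Set the curves equal: t**3 + 7*t**2 + 8*t + 2 = -4*t + 2, so t**3 + 7*t**2 + 12*t = 0, which factors as t*(t + 3)*(t + 4) = 0. The curves meet at t = -4, -3, 0.
On [-4, -3], v = t**3 + 7*t**2 + 8*t + 2 is on top; that piece has area ∫[-4,-3] (t**3 + 7*t**2 + 12*t) dt = 7/12.
On [-3, 0], v = -4*t + 2 is on top; that piece has area ∫[-3,0] (-(t**3 + 7*t**2 + 12*t)) dt = 45/4.
Total enclosed area = 7/12 + 45/4 = 71/6.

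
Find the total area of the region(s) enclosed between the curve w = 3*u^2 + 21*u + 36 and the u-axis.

The curve meets the u-axis where 3*u^2 + 21*u + 36 = 0, i.e. 3*(u + 3)*(u + 4) = 0, at u = -4, -3.
On [-4, -3] the curve lies below the axis; ∫[-4,-3] (3*u^2 + 21*u + 36) du = -1/2, giving area 1/2.

1/2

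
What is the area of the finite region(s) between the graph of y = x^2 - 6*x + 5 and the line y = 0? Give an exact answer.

32/3

The curve meets the x-axis where x^2 - 6*x + 5 = 0, i.e. (x - 5)*(x - 1) = 0, at x = 1, 5.
On [1, 5] the curve lies below the axis; ∫[1,5] (x^2 - 6*x + 5) dx = -32/3, giving area 32/3.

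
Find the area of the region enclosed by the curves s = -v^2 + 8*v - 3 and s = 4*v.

4/3

Both boundary curves give s as a function of v, so integrate with respect to v. Setting them equal: -v^2 + 4*v - 3 = 0, i.e. -(v - 3)*(v - 1) = 0, so they meet at v = 1, 3.
For v in [1, 3], s = -v^2 + 8*v - 3 is on the right; area = ∫[1,3] (-v^2 + 4*v - 3) dv = 4/3.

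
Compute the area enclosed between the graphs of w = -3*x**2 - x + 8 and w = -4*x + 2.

27/2

Set the curves equal: -3*x**2 - x + 8 = -4*x + 2, so -3*x**2 + 3*x + 6 = 0, which factors as -3*(x - 2)*(x + 1) = 0. The curves meet at x = -1, 2.
On [-1, 2], w = -3*x**2 - x + 8 is on top; that piece has area ∫[-1,2] (-3*x**2 + 3*x + 6) dx = 27/2.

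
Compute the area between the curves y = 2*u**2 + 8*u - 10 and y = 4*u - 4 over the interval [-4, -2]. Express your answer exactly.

8

The difference (2*u**2 + 8*u - 10) - (4*u - 4) = 2*u**2 + 4*u - 6 changes sign at u = -3 inside [-4, -2], so split the integral there.
∫[-4,-3] (2*u**2 + 4*u - 6) du = 14/3.
∫[-3,-2] (2*u**2 + 4*u - 6) du = -10/3; the area of that piece is 10/3.
Total area = 14/3 + 10/3 = 8.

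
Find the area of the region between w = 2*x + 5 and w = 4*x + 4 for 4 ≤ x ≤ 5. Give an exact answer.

On [4, 5], (2*x + 5) - (4*x + 4) = -2*x + 1 is ≤ 0 throughout, so the area is a single integral of |-2*x + 1|.
∫[4,5] (-2*x + 1) dx = -8; the area of that piece is 8.

8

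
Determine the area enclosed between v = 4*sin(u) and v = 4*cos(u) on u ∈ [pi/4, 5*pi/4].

8*sqrt(2)

On [pi/4, 5*pi/4], (4*sin(u)) - (4*cos(u)) = 4*sin(u) - 4*cos(u) is ≥ 0 throughout, so the area is a single integral of |4*sin(u) - 4*cos(u)|.
∫[pi/4,5*pi/4] (4*sin(u) - 4*cos(u)) du = 8*sqrt(2).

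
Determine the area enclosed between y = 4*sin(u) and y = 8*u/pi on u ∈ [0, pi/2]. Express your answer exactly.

On [0, pi/2], (4*sin(u)) - (8*u/pi) = -8*u/pi + 4*sin(u) is ≥ 0 throughout, so the area is a single integral of |-8*u/pi + 4*sin(u)|.
∫[0,pi/2] (-8*u/pi + 4*sin(u)) du = 4 - pi.

4 - pi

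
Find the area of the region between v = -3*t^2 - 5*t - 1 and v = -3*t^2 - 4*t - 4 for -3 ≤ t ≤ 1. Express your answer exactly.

16

On [-3, 1], (-3*t^2 - 5*t - 1) - (-3*t^2 - 4*t - 4) = -t + 3 is ≥ 0 throughout, so the area is a single integral of |-t + 3|.
∫[-3,1] (-t + 3) dt = 16.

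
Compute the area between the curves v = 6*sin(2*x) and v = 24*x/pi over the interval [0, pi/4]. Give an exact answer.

On [0, pi/4], (6*sin(2*x)) - (24*x/pi) = -24*x/pi + 6*sin(2*x) is ≥ 0 throughout, so the area is a single integral of |-24*x/pi + 6*sin(2*x)|.
∫[0,pi/4] (-24*x/pi + 6*sin(2*x)) dx = 3 - 3*pi/4.

3 - 3*pi/4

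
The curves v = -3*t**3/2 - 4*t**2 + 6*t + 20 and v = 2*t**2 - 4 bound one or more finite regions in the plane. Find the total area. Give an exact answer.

Set the curves equal: -3*t**3/2 - 4*t**2 + 6*t + 20 = 2*t**2 - 4, so -3*t**3/2 - 6*t**2 + 6*t + 24 = 0, which factors as -3*(t - 2)*(t + 2)*(t + 4)/2 = 0. The curves meet at t = -4, -2, 2.
On [-4, -2], v = 2*t**2 - 4 is on top; that piece has area ∫[-4,-2] (-(-3*t**3/2 - 6*t**2 + 6*t + 24)) dt = 10.
On [-2, 2], v = -3*t**3/2 - 4*t**2 + 6*t + 20 is on top; that piece has area ∫[-2,2] (-3*t**3/2 - 6*t**2 + 6*t + 24) dt = 64.
Total enclosed area = 10 + 64 = 74.

74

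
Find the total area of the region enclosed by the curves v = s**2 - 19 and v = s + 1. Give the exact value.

Set the curves equal: s**2 - 19 = s + 1, so s**2 - s - 20 = 0, which factors as (s - 5)*(s + 4) = 0. The curves meet at s = -4, 5.
On [-4, 5], v = s + 1 is on top; that piece has area ∫[-4,5] (-(s**2 - s - 20)) ds = 243/2.

243/2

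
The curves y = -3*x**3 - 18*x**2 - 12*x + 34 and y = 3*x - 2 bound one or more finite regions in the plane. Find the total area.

393/4

Set the curves equal: -3*x**3 - 18*x**2 - 12*x + 34 = 3*x - 2, so -3*x**3 - 18*x**2 - 15*x + 36 = 0, which factors as -3*(x - 1)*(x + 3)*(x + 4) = 0. The curves meet at x = -4, -3, 1.
On [-4, -3], y = 3*x - 2 is on top; that piece has area ∫[-4,-3] (-(-3*x**3 - 18*x**2 - 15*x + 36)) dx = 9/4.
On [-3, 1], y = -3*x**3 - 18*x**2 - 12*x + 34 is on top; that piece has area ∫[-3,1] (-3*x**3 - 18*x**2 - 15*x + 36) dx = 96.
Total enclosed area = 9/4 + 96 = 393/4.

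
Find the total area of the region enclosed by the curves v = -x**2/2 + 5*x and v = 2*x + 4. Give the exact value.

2/3

Set the curves equal: -x**2/2 + 5*x = 2*x + 4, so -x**2/2 + 3*x - 4 = 0, which factors as -(x - 4)*(x - 2)/2 = 0. The curves meet at x = 2, 4.
On [2, 4], v = -x**2/2 + 5*x is on top; that piece has area ∫[2,4] (-x**2/2 + 3*x - 4) dx = 2/3.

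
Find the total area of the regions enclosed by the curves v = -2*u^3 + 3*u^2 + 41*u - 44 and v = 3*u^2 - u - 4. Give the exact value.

Set the curves equal: -2*u^3 + 3*u^2 + 41*u - 44 = 3*u^2 - u - 4, so -2*u^3 + 42*u - 40 = 0, which factors as -2*(u - 4)*(u - 1)*(u + 5) = 0. The curves meet at u = -5, 1, 4.
On [-5, 1], v = 3*u^2 - u - 4 is on top; that piece has area ∫[-5,1] (-(-2*u^3 + 42*u - 40)) du = 432.
On [1, 4], v = -2*u^3 + 3*u^2 + 41*u - 44 is on top; that piece has area ∫[1,4] (-2*u^3 + 42*u - 40) du = 135/2.
Total enclosed area = 432 + 135/2 = 999/2.

999/2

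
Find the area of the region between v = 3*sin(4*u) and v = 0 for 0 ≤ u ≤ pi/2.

The difference (3*sin(4*u)) - (0) = 3*sin(4*u) changes sign at u = pi/4 inside [0, pi/2], so split the integral there.
∫[0,pi/4] (3*sin(4*u)) du = 3/2.
∫[pi/4,pi/2] (3*sin(4*u)) du = -3/2; the area of that piece is 3/2.
Total area = 3/2 + 3/2 = 3.

3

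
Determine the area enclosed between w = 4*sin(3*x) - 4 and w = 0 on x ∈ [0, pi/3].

-8/3 + 4*pi/3

On [0, pi/3], (4*sin(3*x) - 4) - (0) = 4*sin(3*x) - 4 is ≤ 0 throughout, so the area is a single integral of |4*sin(3*x) - 4|.
∫[0,pi/3] (4*sin(3*x) - 4) dx = 8/3 - 4*pi/3; the area of that piece is -8/3 + 4*pi/3.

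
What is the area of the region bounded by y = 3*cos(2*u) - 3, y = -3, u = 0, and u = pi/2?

3

The difference (3*cos(2*u) - 3) - (-3) = 3*cos(2*u) changes sign at u = pi/4 inside [0, pi/2], so split the integral there.
∫[0,pi/4] (3*cos(2*u)) du = 3/2.
∫[pi/4,pi/2] (3*cos(2*u)) du = -3/2; the area of that piece is 3/2.
Total area = 3/2 + 3/2 = 3.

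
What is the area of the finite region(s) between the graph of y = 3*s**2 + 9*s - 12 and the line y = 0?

125/2

The curve meets the s-axis where 3*s**2 + 9*s - 12 = 0, i.e. 3*(s - 1)*(s + 4) = 0, at s = -4, 1.
On [-4, 1] the curve lies below the axis; ∫[-4,1] (3*s**2 + 9*s - 12) ds = -125/2, giving area 125/2.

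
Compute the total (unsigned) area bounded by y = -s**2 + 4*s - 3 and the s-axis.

4/3

The curve meets the s-axis where -s**2 + 4*s - 3 = 0, i.e. -(s - 3)*(s - 1) = 0, at s = 1, 3.
On [1, 3] the curve lies above the axis; ∫[1,3] (-s**2 + 4*s - 3) ds = 4/3, giving area 4/3.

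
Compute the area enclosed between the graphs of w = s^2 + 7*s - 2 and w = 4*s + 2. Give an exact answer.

Set the curves equal: s^2 + 7*s - 2 = 4*s + 2, so s^2 + 3*s - 4 = 0, which factors as (s - 1)*(s + 4) = 0. The curves meet at s = -4, 1.
On [-4, 1], w = 4*s + 2 is on top; that piece has area ∫[-4,1] (-(s^2 + 3*s - 4)) ds = 125/6.

125/6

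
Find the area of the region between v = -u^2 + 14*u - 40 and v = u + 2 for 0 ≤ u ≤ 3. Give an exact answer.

On [0, 3], (-u^2 + 14*u - 40) - (u + 2) = -u^2 + 13*u - 42 is ≤ 0 throughout, so the area is a single integral of |-u^2 + 13*u - 42|.
∫[0,3] (-u^2 + 13*u - 42) du = -153/2; the area of that piece is 153/2.

153/2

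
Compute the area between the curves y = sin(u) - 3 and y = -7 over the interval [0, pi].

2 + 4*pi

On [0, pi], (sin(u) - 3) - (-7) = sin(u) + 4 is ≥ 0 throughout, so the area is a single integral of |sin(u) + 4|.
∫[0,pi] (sin(u) + 4) du = 2 + 4*pi.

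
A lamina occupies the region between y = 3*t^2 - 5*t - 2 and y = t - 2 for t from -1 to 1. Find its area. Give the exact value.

The difference (3*t^2 - 5*t - 2) - (t - 2) = 3*t^2 - 6*t changes sign at t = 0 inside [-1, 1], so split the integral there.
∫[-1,0] (3*t^2 - 6*t) dt = 4.
∫[0,1] (3*t^2 - 6*t) dt = -2; the area of that piece is 2.
Total area = 4 + 2 = 6.

6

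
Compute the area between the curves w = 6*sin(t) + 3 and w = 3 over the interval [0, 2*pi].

24

The difference (6*sin(t) + 3) - (3) = 6*sin(t) changes sign at t = pi inside [0, 2*pi], so split the integral there.
∫[0,pi] (6*sin(t)) dt = 12.
∫[pi,2*pi] (6*sin(t)) dt = -12; the area of that piece is 12.
Total area = 12 + 12 = 24.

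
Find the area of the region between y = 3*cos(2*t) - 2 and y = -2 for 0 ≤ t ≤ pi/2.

3

The difference (3*cos(2*t) - 2) - (-2) = 3*cos(2*t) changes sign at t = pi/4 inside [0, pi/2], so split the integral there.
∫[0,pi/4] (3*cos(2*t)) dt = 3/2.
∫[pi/4,pi/2] (3*cos(2*t)) dt = -3/2; the area of that piece is 3/2.
Total area = 3/2 + 3/2 = 3.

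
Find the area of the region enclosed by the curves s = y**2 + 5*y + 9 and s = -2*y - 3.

Both boundary curves give s as a function of y, so integrate with respect to y. Setting them equal: y**2 + 7*y + 12 = 0, i.e. (y + 3)*(y + 4) = 0, so they meet at y = -4, -3.
For y in [-4, -3], s = y**2 + 5*y + 9 is on the left; area = ∫[-4,-3] (-(y**2 + 7*y + 12)) dy = 1/6.

1/6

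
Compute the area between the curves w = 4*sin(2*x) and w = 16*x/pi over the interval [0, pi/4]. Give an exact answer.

On [0, pi/4], (4*sin(2*x)) - (16*x/pi) = -16*x/pi + 4*sin(2*x) is ≥ 0 throughout, so the area is a single integral of |-16*x/pi + 4*sin(2*x)|.
∫[0,pi/4] (-16*x/pi + 4*sin(2*x)) dx = 2 - pi/2.

2 - pi/2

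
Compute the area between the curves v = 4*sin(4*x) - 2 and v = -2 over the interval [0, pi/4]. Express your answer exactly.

On [0, pi/4], (4*sin(4*x) - 2) - (-2) = 4*sin(4*x) is ≥ 0 throughout, so the area is a single integral of |4*sin(4*x)|.
∫[0,pi/4] (4*sin(4*x)) dx = 2.

2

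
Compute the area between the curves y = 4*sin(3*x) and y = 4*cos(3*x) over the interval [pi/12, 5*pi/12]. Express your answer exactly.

8*sqrt(2)/3

On [pi/12, 5*pi/12], (4*sin(3*x)) - (4*cos(3*x)) = 4*sin(3*x) - 4*cos(3*x) is ≥ 0 throughout, so the area is a single integral of |4*sin(3*x) - 4*cos(3*x)|.
∫[pi/12,5*pi/12] (4*sin(3*x) - 4*cos(3*x)) dx = 8*sqrt(2)/3.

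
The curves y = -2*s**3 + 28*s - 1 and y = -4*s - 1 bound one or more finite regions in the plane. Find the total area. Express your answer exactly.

Set the curves equal: -2*s**3 + 28*s - 1 = -4*s - 1, so -2*s**3 + 32*s = 0, which factors as -2*s*(s - 4)*(s + 4) = 0. The curves meet at s = -4, 0, 4.
On [-4, 0], y = -4*s - 1 is on top; that piece has area ∫[-4,0] (-(-2*s**3 + 32*s)) ds = 128.
On [0, 4], y = -2*s**3 + 28*s - 1 is on top; that piece has area ∫[0,4] (-2*s**3 + 32*s) ds = 128.
Total enclosed area = 128 + 128 = 256.

256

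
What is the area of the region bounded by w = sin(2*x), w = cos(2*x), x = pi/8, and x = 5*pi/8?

sqrt(2)

On [pi/8, 5*pi/8], (sin(2*x)) - (cos(2*x)) = sin(2*x) - cos(2*x) is ≥ 0 throughout, so the area is a single integral of |sin(2*x) - cos(2*x)|.
∫[pi/8,5*pi/8] (sin(2*x) - cos(2*x)) dx = sqrt(2).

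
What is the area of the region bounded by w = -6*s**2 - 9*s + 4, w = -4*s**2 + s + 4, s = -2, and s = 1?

The difference (-6*s**2 - 9*s + 4) - (-4*s**2 + s + 4) = -2*s**2 - 10*s changes sign at s = 0 inside [-2, 1], so split the integral there.
∫[-2,0] (-2*s**2 - 10*s) ds = 44/3.
∫[0,1] (-2*s**2 - 10*s) ds = -17/3; the area of that piece is 17/3.
Total area = 44/3 + 17/3 = 61/3.

61/3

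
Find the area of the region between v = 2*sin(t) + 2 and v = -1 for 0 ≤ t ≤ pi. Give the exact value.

4 + 3*pi

On [0, pi], (2*sin(t) + 2) - (-1) = 2*sin(t) + 3 is ≥ 0 throughout, so the area is a single integral of |2*sin(t) + 3|.
∫[0,pi] (2*sin(t) + 3) dt = 4 + 3*pi.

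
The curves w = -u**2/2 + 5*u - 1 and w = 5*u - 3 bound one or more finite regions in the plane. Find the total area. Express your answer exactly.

Set the curves equal: -u**2/2 + 5*u - 1 = 5*u - 3, so -u**2/2 + 2 = 0, which factors as -(u - 2)*(u + 2)/2 = 0. The curves meet at u = -2, 2.
On [-2, 2], w = -u**2/2 + 5*u - 1 is on top; that piece has area ∫[-2,2] (-u**2/2 + 2) du = 16/3.

16/3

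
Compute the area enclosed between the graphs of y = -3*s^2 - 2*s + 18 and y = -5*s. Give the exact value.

Set the curves equal: -3*s^2 - 2*s + 18 = -5*s, so -3*s^2 + 3*s + 18 = 0, which factors as -3*(s - 3)*(s + 2) = 0. The curves meet at s = -2, 3.
On [-2, 3], y = -3*s^2 - 2*s + 18 is on top; that piece has area ∫[-2,3] (-3*s^2 + 3*s + 18) ds = 125/2.

125/2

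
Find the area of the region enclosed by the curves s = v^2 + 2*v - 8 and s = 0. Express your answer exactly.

Both boundary curves give s as a function of v, so integrate with respect to v. Setting them equal: v^2 + 2*v - 8 = 0, i.e. (v - 2)*(v + 4) = 0, so they meet at v = -4, 2.
For v in [-4, 2], s = v^2 + 2*v - 8 is on the left; area = ∫[-4,2] (-(v^2 + 2*v - 8)) dv = 36.

36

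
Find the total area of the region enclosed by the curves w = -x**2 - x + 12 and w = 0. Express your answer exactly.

Set the curves equal: -x**2 - x + 12 = 0, so -x**2 - x + 12 = 0, which factors as -(x - 3)*(x + 4) = 0. The curves meet at x = -4, 3.
On [-4, 3], w = -x**2 - x + 12 is on top; that piece has area ∫[-4,3] (-x**2 - x + 12) dx = 343/6.

343/6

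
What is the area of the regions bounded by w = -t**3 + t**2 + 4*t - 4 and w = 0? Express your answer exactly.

71/6

Set the curves equal: -t**3 + t**2 + 4*t - 4 = 0, so -t**3 + t**2 + 4*t - 4 = 0, which factors as -(t - 2)*(t - 1)*(t + 2) = 0. The curves meet at t = -2, 1, 2.
On [-2, 1], w = 0 is on top; that piece has area ∫[-2,1] (-(-t**3 + t**2 + 4*t - 4)) dt = 45/4.
On [1, 2], w = -t**3 + t**2 + 4*t - 4 is on top; that piece has area ∫[1,2] (-t**3 + t**2 + 4*t - 4) dt = 7/12.
Total enclosed area = 45/4 + 7/12 = 71/6.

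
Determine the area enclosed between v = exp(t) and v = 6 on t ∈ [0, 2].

The difference (exp(t)) - (6) = exp(t) - 6 changes sign at t = log(6) inside [0, 2], so split the integral there.
∫[0,log(6)] (exp(t) - 6) dt = 5 - log(46656); the area of that piece is -5 + log(46656).
∫[log(6),2] (exp(t) - 6) dt = -18 + exp(2) + 6*log(6).
Total area = (-5 + log(46656)) + (-18 + exp(2) + 6*log(6)) = -23 + exp(2) + 12*log(6).

-23 + exp(2) + 12*log(6)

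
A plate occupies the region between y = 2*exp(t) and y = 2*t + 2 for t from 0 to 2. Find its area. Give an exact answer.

-10 + 2*exp(2)

On [0, 2], (2*exp(t)) - (2*t + 2) = -2*t + 2*exp(t) - 2 is ≥ 0 throughout, so the area is a single integral of |-2*t + 2*exp(t) - 2|.
∫[0,2] (-2*t + 2*exp(t) - 2) dt = -10 + 2*exp(2).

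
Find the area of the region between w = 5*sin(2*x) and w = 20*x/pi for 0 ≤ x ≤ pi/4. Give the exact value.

On [0, pi/4], (5*sin(2*x)) - (20*x/pi) = -20*x/pi + 5*sin(2*x) is ≥ 0 throughout, so the area is a single integral of |-20*x/pi + 5*sin(2*x)|.
∫[0,pi/4] (-20*x/pi + 5*sin(2*x)) dx = 5/2 - 5*pi/8.

5/2 - 5*pi/8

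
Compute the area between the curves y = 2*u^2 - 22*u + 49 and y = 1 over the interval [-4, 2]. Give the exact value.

On [-4, 2], (2*u^2 - 22*u + 49) - (1) = 2*u^2 - 22*u + 48 is ≥ 0 throughout, so the area is a single integral of |2*u^2 - 22*u + 48|.
∫[-4,2] (2*u^2 - 22*u + 48) du = 468.

468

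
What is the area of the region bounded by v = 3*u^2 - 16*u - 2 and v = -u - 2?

125/2

Set the curves equal: 3*u^2 - 16*u - 2 = -u - 2, so 3*u^2 - 15*u = 0, which factors as 3*u*(u - 5) = 0. The curves meet at u = 0, 5.
On [0, 5], v = -u - 2 is on top; that piece has area ∫[0,5] (-(3*u^2 - 15*u)) du = 125/2.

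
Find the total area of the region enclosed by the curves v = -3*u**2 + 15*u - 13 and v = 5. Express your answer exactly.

1/2

Set the curves equal: -3*u**2 + 15*u - 13 = 5, so -3*u**2 + 15*u - 18 = 0, which factors as -3*(u - 3)*(u - 2) = 0. The curves meet at u = 2, 3.
On [2, 3], v = -3*u**2 + 15*u - 13 is on top; that piece has area ∫[2,3] (-3*u**2 + 15*u - 18) du = 1/2.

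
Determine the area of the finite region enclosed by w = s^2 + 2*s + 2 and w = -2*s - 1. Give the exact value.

4/3

Set the curves equal: s^2 + 2*s + 2 = -2*s - 1, so s^2 + 4*s + 3 = 0, which factors as (s + 1)*(s + 3) = 0. The curves meet at s = -3, -1.
On [-3, -1], w = -2*s - 1 is on top; that piece has area ∫[-3,-1] (-(s^2 + 4*s + 3)) ds = 4/3.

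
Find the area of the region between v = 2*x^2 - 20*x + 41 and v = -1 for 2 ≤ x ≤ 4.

8

The difference (2*x^2 - 20*x + 41) - (-1) = 2*x^2 - 20*x + 42 changes sign at x = 3 inside [2, 4], so split the integral there.
∫[2,3] (2*x^2 - 20*x + 42) dx = 14/3.
∫[3,4] (2*x^2 - 20*x + 42) dx = -10/3; the area of that piece is 10/3.
Total area = 14/3 + 10/3 = 8.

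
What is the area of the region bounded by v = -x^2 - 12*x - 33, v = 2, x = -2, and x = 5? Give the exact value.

On [-2, 5], (-x^2 - 12*x - 33) - (2) = -x^2 - 12*x - 35 is ≤ 0 throughout, so the area is a single integral of |-x^2 - 12*x - 35|.
∫[-2,5] (-x^2 - 12*x - 35) dx = -1246/3; the area of that piece is 1246/3.

1246/3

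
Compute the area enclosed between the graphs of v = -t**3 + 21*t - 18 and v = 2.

Set the curves equal: -t**3 + 21*t - 18 = 2, so -t**3 + 21*t - 20 = 0, which factors as -(t - 4)*(t - 1)*(t + 5) = 0. The curves meet at t = -5, 1, 4.
On [-5, 1], v = 2 is on top; that piece has area ∫[-5,1] (-(-t**3 + 21*t - 20)) dt = 216.
On [1, 4], v = -t**3 + 21*t - 18 is on top; that piece has area ∫[1,4] (-t**3 + 21*t - 20) dt = 135/4.
Total enclosed area = 216 + 135/4 = 999/4.

999/4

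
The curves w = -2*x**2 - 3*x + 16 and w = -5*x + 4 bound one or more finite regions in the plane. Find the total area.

Set the curves equal: -2*x**2 - 3*x + 16 = -5*x + 4, so -2*x**2 + 2*x + 12 = 0, which factors as -2*(x - 3)*(x + 2) = 0. The curves meet at x = -2, 3.
On [-2, 3], w = -2*x**2 - 3*x + 16 is on top; that piece has area ∫[-2,3] (-2*x**2 + 2*x + 12) dx = 125/3.

125/3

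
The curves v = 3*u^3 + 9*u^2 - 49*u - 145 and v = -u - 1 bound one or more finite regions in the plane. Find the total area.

1551/2

Set the curves equal: 3*u^3 + 9*u^2 - 49*u - 145 = -u - 1, so 3*u^3 + 9*u^2 - 48*u - 144 = 0, which factors as 3*(u - 4)*(u + 3)*(u + 4) = 0. The curves meet at u = -4, -3, 4.
On [-4, -3], v = 3*u^3 + 9*u^2 - 49*u - 145 is on top; that piece has area ∫[-4,-3] (3*u^3 + 9*u^2 - 48*u - 144) du = 15/4.
On [-3, 4], v = -u - 1 is on top; that piece has area ∫[-3,4] (-(3*u^3 + 9*u^2 - 48*u - 144)) du = 3087/4.
Total enclosed area = 15/4 + 3087/4 = 1551/2.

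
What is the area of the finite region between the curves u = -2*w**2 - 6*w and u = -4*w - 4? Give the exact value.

Both boundary curves give u as a function of w, so integrate with respect to w. Setting them equal: -2*w**2 - 2*w + 4 = 0, i.e. -2*(w - 1)*(w + 2) = 0, so they meet at w = -2, 1.
For w in [-2, 1], u = -2*w**2 - 6*w is on the right; area = ∫[-2,1] (-2*w**2 - 2*w + 4) dw = 9.

9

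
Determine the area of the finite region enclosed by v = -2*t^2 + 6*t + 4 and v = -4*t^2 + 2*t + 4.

8/3

Set the curves equal: -2*t^2 + 6*t + 4 = -4*t^2 + 2*t + 4, so 2*t^2 + 4*t = 0, which factors as 2*t*(t + 2) = 0. The curves meet at t = -2, 0.
On [-2, 0], v = -4*t^2 + 2*t + 4 is on top; that piece has area ∫[-2,0] (-(2*t^2 + 4*t)) dt = 8/3.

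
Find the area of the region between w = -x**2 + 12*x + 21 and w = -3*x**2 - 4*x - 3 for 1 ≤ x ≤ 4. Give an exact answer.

On [1, 4], (-x**2 + 12*x + 21) - (-3*x**2 - 4*x - 3) = 2*x**2 + 16*x + 24 is ≥ 0 throughout, so the area is a single integral of |2*x**2 + 16*x + 24|.
∫[1,4] (2*x**2 + 16*x + 24) dx = 234.

234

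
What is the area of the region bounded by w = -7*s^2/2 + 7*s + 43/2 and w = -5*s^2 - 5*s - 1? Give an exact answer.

Set the curves equal: -7*s^2/2 + 7*s + 43/2 = -5*s^2 - 5*s - 1, so 3*s^2/2 + 12*s + 45/2 = 0, which factors as 3*(s + 3)*(s + 5)/2 = 0. The curves meet at s = -5, -3.
On [-5, -3], w = -5*s^2 - 5*s - 1 is on top; that piece has area ∫[-5,-3] (-(3*s^2/2 + 12*s + 45/2)) ds = 2.

2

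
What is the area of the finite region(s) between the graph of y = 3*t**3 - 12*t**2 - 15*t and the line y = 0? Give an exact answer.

The curve meets the t-axis where 3*t**3 - 12*t**2 - 15*t = 0, i.e. 3*t*(t - 5)*(t + 1) = 0, at t = -1, 0, 5.
On [-1, 0] the curve lies above the axis; ∫[-1,0] (3*t**3 - 12*t**2 - 15*t) dt = 11/4, giving area 11/4.
On [0, 5] the curve lies below the axis; ∫[0,5] (3*t**3 - 12*t**2 - 15*t) dt = -875/4, giving area 875/4.
Total area = 11/4 + 875/4 = 443/2.

443/2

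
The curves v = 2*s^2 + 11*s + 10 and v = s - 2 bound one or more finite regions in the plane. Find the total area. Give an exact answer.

Set the curves equal: 2*s^2 + 11*s + 10 = s - 2, so 2*s^2 + 10*s + 12 = 0, which factors as 2*(s + 2)*(s + 3) = 0. The curves meet at s = -3, -2.
On [-3, -2], v = s - 2 is on top; that piece has area ∫[-3,-2] (-(2*s^2 + 10*s + 12)) ds = 1/3.

1/3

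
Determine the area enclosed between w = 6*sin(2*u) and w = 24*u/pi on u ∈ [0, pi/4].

On [0, pi/4], (6*sin(2*u)) - (24*u/pi) = -24*u/pi + 6*sin(2*u) is ≥ 0 throughout, so the area is a single integral of |-24*u/pi + 6*sin(2*u)|.
∫[0,pi/4] (-24*u/pi + 6*sin(2*u)) du = 3 - 3*pi/4.

3 - 3*pi/4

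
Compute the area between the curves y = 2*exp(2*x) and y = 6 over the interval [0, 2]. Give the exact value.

The difference (2*exp(2*x)) - (6) = 2*exp(2*x) - 6 changes sign at x = log(3)/2 inside [0, 2], so split the integral there.
∫[0,log(3)/2] (2*exp(2*x) - 6) dx = 2 - log(27); the area of that piece is -2 + log(27).
∫[log(3)/2,2] (2*exp(2*x) - 6) dx = -15 + 3*log(3) + exp(4).
Total area = (-2 + log(27)) + (-15 + 3*log(3) + exp(4)) = -17 + 6*log(3) + exp(4).

-17 + 6*log(3) + exp(4)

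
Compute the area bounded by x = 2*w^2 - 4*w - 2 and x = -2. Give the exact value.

Both boundary curves give x as a function of w, so integrate with respect to w. Setting them equal: 2*w^2 - 4*w = 0, i.e. 2*w*(w - 2) = 0, so they meet at w = 0, 2.
For w in [0, 2], x = 2*w^2 - 4*w - 2 is on the left; area = ∫[0,2] (-(2*w^2 - 4*w)) dw = 8/3.

8/3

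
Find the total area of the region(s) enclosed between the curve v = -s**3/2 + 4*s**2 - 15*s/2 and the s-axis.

The curve meets the s-axis where -s**3/2 + 4*s**2 - 15*s/2 = 0, i.e. -s*(s - 5)*(s - 3)/2 = 0, at s = 0, 3, 5.
On [0, 3] the curve lies below the axis; ∫[0,3] (-s**3/2 + 4*s**2 - 15*s/2) ds = -63/8, giving area 63/8.
On [3, 5] the curve lies above the axis; ∫[3,5] (-s**3/2 + 4*s**2 - 15*s/2) ds = 8/3, giving area 8/3.
Total area = 63/8 + 8/3 = 253/24.

253/24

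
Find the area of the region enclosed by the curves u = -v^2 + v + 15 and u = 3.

343/6

Both boundary curves give u as a function of v, so integrate with respect to v. Setting them equal: -v^2 + v + 12 = 0, i.e. -(v - 4)*(v + 3) = 0, so they meet at v = -3, 4.
For v in [-3, 4], u = -v^2 + v + 15 is on the right; area = ∫[-3,4] (-v^2 + v + 12) dv = 343/6.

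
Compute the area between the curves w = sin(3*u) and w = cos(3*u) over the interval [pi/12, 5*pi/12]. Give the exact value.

On [pi/12, 5*pi/12], (sin(3*u)) - (cos(3*u)) = sin(3*u) - cos(3*u) is ≥ 0 throughout, so the area is a single integral of |sin(3*u) - cos(3*u)|.
∫[pi/12,5*pi/12] (sin(3*u) - cos(3*u)) du = 2*sqrt(2)/3.

2*sqrt(2)/3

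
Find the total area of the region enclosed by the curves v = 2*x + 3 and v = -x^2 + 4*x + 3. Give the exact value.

4/3

Set the curves equal: 2*x + 3 = -x^2 + 4*x + 3, so x^2 - 2*x = 0, which factors as x*(x - 2) = 0. The curves meet at x = 0, 2.
On [0, 2], v = -x^2 + 4*x + 3 is on top; that piece has area ∫[0,2] (-(x^2 - 2*x)) dx = 4/3.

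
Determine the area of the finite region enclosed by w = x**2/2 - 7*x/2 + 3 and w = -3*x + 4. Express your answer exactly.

Set the curves equal: x**2/2 - 7*x/2 + 3 = -3*x + 4, so x**2/2 - x/2 - 1 = 0, which factors as (x - 2)*(x + 1)/2 = 0. The curves meet at x = -1, 2.
On [-1, 2], w = -3*x + 4 is on top; that piece has area ∫[-1,2] (-(x**2/2 - x/2 - 1)) dx = 9/4.

9/4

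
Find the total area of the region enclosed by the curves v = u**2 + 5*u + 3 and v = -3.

Set the curves equal: u**2 + 5*u + 3 = -3, so u**2 + 5*u + 6 = 0, which factors as (u + 2)*(u + 3) = 0. The curves meet at u = -3, -2.
On [-3, -2], v = -3 is on top; that piece has area ∫[-3,-2] (-(u**2 + 5*u + 6)) du = 1/6.

1/6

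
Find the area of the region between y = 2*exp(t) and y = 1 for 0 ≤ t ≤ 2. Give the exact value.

On [0, 2], (2*exp(t)) - (1) = 2*exp(t) - 1 is ≥ 0 throughout, so the area is a single integral of |2*exp(t) - 1|.
∫[0,2] (2*exp(t) - 1) dt = -4 + 2*exp(2).

-4 + 2*exp(2)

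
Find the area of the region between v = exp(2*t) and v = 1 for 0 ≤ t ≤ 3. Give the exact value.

On [0, 3], (exp(2*t)) - (1) = exp(2*t) - 1 is ≥ 0 throughout, so the area is a single integral of |exp(2*t) - 1|.
∫[0,3] (exp(2*t) - 1) dt = -7/2 + exp(6)/2.

-7/2 + exp(6)/2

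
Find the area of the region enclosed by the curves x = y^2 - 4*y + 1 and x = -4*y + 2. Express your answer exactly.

4/3

Both boundary curves give x as a function of y, so integrate with respect to y. Setting them equal: y^2 - 1 = 0, i.e. (y - 1)*(y + 1) = 0, so they meet at y = -1, 1.
For y in [-1, 1], x = y^2 - 4*y + 1 is on the left; area = ∫[-1,1] (-(y^2 - 1)) dy = 4/3.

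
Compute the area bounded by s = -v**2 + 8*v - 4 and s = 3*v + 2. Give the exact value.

Both boundary curves give s as a function of v, so integrate with respect to v. Setting them equal: -v**2 + 5*v - 6 = 0, i.e. -(v - 3)*(v - 2) = 0, so they meet at v = 2, 3.
For v in [2, 3], s = -v**2 + 8*v - 4 is on the right; area = ∫[2,3] (-v**2 + 5*v - 6) dv = 1/6.

1/6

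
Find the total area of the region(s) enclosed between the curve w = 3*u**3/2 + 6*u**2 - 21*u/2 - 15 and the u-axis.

937/8

The curve meets the u-axis where 3*u**3/2 + 6*u**2 - 21*u/2 - 15 = 0, i.e. 3*(u - 2)*(u + 1)*(u + 5)/2 = 0, at u = -5, -1, 2.
On [-5, -1] the curve lies above the axis; ∫[-5,-1] (3*u**3/2 + 6*u**2 - 21*u/2 - 15) du = 80, giving area 80.
On [-1, 2] the curve lies below the axis; ∫[-1,2] (3*u**3/2 + 6*u**2 - 21*u/2 - 15) du = -297/8, giving area 297/8.
Total area = 80 + 297/8 = 937/8.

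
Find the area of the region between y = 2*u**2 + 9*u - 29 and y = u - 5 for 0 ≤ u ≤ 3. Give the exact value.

106/3

The difference (2*u**2 + 9*u - 29) - (u - 5) = 2*u**2 + 8*u - 24 changes sign at u = 2 inside [0, 3], so split the integral there.
∫[0,2] (2*u**2 + 8*u - 24) du = -80/3; the area of that piece is 80/3.
∫[2,3] (2*u**2 + 8*u - 24) du = 26/3.
Total area = 80/3 + 26/3 = 106/3.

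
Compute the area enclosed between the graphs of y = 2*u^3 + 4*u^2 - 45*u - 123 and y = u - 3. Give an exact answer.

5137/6

Set the curves equal: 2*u^3 + 4*u^2 - 45*u - 123 = u - 3, so 2*u^3 + 4*u^2 - 46*u - 120 = 0, which factors as 2*(u - 5)*(u + 3)*(u + 4) = 0. The curves meet at u = -4, -3, 5.
On [-4, -3], y = 2*u^3 + 4*u^2 - 45*u - 123 is on top; that piece has area ∫[-4,-3] (2*u^3 + 4*u^2 - 46*u - 120) du = 17/6.
On [-3, 5], y = u - 3 is on top; that piece has area ∫[-3,5] (-(2*u^3 + 4*u^2 - 46*u - 120)) du = 2560/3.
Total enclosed area = 17/6 + 2560/3 = 5137/6.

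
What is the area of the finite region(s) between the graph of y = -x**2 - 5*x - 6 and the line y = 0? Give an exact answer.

The curve meets the x-axis where -x**2 - 5*x - 6 = 0, i.e. -(x + 2)*(x + 3) = 0, at x = -3, -2.
On [-3, -2] the curve lies above the axis; ∫[-3,-2] (-x**2 - 5*x - 6) dx = 1/6, giving area 1/6.

1/6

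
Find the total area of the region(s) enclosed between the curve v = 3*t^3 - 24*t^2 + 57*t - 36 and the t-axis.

37/4

The curve meets the t-axis where 3*t^3 - 24*t^2 + 57*t - 36 = 0, i.e. 3*(t - 4)*(t - 3)*(t - 1) = 0, at t = 1, 3, 4.
On [1, 3] the curve lies above the axis; ∫[1,3] (3*t^3 - 24*t^2 + 57*t - 36) dt = 8, giving area 8.
On [3, 4] the curve lies below the axis; ∫[3,4] (3*t^3 - 24*t^2 + 57*t - 36) dt = -5/4, giving area 5/4.
Total area = 8 + 5/4 = 37/4.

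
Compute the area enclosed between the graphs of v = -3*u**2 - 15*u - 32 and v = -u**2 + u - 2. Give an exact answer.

Set the curves equal: -3*u**2 - 15*u - 32 = -u**2 + u - 2, so -2*u**2 - 16*u - 30 = 0, which factors as -2*(u + 3)*(u + 5) = 0. The curves meet at u = -5, -3.
On [-5, -3], v = -3*u**2 - 15*u - 32 is on top; that piece has area ∫[-5,-3] (-2*u**2 - 16*u - 30) du = 8/3.

8/3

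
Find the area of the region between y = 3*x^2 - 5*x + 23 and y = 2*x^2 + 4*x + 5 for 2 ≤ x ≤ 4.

3

The difference (3*x^2 - 5*x + 23) - (2*x^2 + 4*x + 5) = x^2 - 9*x + 18 changes sign at x = 3 inside [2, 4], so split the integral there.
∫[2,3] (x^2 - 9*x + 18) dx = 11/6.
∫[3,4] (x^2 - 9*x + 18) dx = -7/6; the area of that piece is 7/6.
Total area = 11/6 + 7/6 = 3.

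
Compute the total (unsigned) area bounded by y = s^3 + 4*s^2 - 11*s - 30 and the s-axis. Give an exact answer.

The curve meets the s-axis where s^3 + 4*s^2 - 11*s - 30 = 0, i.e. (s - 3)*(s + 2)*(s + 5) = 0, at s = -5, -2, 3.
On [-5, -2] the curve lies above the axis; ∫[-5,-2] (s^3 + 4*s^2 - 11*s - 30) ds = 117/4, giving area 117/4.
On [-2, 3] the curve lies below the axis; ∫[-2,3] (s^3 + 4*s^2 - 11*s - 30) ds = -1375/12, giving area 1375/12.
Total area = 117/4 + 1375/12 = 863/6.

863/6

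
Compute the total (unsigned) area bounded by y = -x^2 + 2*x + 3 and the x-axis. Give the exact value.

The curve meets the x-axis where -x^2 + 2*x + 3 = 0, i.e. -(x - 3)*(x + 1) = 0, at x = -1, 3.
On [-1, 3] the curve lies above the axis; ∫[-1,3] (-x^2 + 2*x + 3) dx = 32/3, giving area 32/3.

32/3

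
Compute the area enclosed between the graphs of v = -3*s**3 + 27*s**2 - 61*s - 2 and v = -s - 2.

393/4

Set the curves equal: -3*s**3 + 27*s**2 - 61*s - 2 = -s - 2, so -3*s**3 + 27*s**2 - 60*s = 0, which factors as -3*s*(s - 5)*(s - 4) = 0. The curves meet at s = 0, 4, 5.
On [0, 4], v = -s - 2 is on top; that piece has area ∫[0,4] (-(-3*s**3 + 27*s**2 - 60*s)) ds = 96.
On [4, 5], v = -3*s**3 + 27*s**2 - 61*s - 2 is on top; that piece has area ∫[4,5] (-3*s**3 + 27*s**2 - 60*s) ds = 9/4.
Total enclosed area = 96 + 9/4 = 393/4.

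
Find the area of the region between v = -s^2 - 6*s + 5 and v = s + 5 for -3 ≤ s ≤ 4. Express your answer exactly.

The difference (-s^2 - 6*s + 5) - (s + 5) = -s^2 - 7*s changes sign at s = 0 inside [-3, 4], so split the integral there.
∫[-3,0] (-s^2 - 7*s) ds = 45/2.
∫[0,4] (-s^2 - 7*s) ds = -232/3; the area of that piece is 232/3.
Total area = 45/2 + 232/3 = 599/6.

599/6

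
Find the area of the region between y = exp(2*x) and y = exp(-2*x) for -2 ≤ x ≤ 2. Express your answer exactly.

-2 + exp(-4) + exp(4)

The difference (exp(2*x)) - (exp(-2*x)) = exp(2*x) - exp(-2*x) changes sign at x = 0 inside [-2, 2], so split the integral there.
∫[-2,0] (exp(2*x) - exp(-2*x)) dx = -exp(4)/2 - exp(-4)/2 + 1; the area of that piece is -1 + exp(-4)/2 + exp(4)/2.
∫[0,2] (exp(2*x) - exp(-2*x)) dx = -1 + exp(-4)/2 + exp(4)/2.
Total area = (-1 + exp(-4)/2 + exp(4)/2) + (-1 + exp(-4)/2 + exp(4)/2) = -2 + exp(-4) + exp(4).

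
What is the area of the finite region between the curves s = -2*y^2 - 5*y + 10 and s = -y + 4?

Both boundary curves give s as a function of y, so integrate with respect to y. Setting them equal: -2*y^2 - 4*y + 6 = 0, i.e. -2*(y - 1)*(y + 3) = 0, so they meet at y = -3, 1.
For y in [-3, 1], s = -2*y^2 - 5*y + 10 is on the right; area = ∫[-3,1] (-2*y^2 - 4*y + 6) dy = 64/3.

64/3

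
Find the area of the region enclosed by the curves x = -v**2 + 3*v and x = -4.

Both boundary curves give x as a function of v, so integrate with respect to v. Setting them equal: -v**2 + 3*v + 4 = 0, i.e. -(v - 4)*(v + 1) = 0, so they meet at v = -1, 4.
For v in [-1, 4], x = -v**2 + 3*v is on the right; area = ∫[-1,4] (-v**2 + 3*v + 4) dv = 125/6.

125/6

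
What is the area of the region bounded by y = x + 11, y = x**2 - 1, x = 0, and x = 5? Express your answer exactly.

77/2

The difference (x + 11) - (x**2 - 1) = -x**2 + x + 12 changes sign at x = 4 inside [0, 5], so split the integral there.
∫[0,4] (-x**2 + x + 12) dx = 104/3.
∫[4,5] (-x**2 + x + 12) dx = -23/6; the area of that piece is 23/6.
Total area = 104/3 + 23/6 = 77/2.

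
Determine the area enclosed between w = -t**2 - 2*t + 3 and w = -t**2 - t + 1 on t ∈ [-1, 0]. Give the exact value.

5/2

On [-1, 0], (-t**2 - 2*t + 3) - (-t**2 - t + 1) = -t + 2 is ≥ 0 throughout, so the area is a single integral of |-t + 2|.
∫[-1,0] (-t + 2) dt = 5/2.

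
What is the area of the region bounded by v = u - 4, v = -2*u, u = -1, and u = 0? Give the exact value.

On [-1, 0], (u - 4) - (-2*u) = 3*u - 4 is ≤ 0 throughout, so the area is a single integral of |3*u - 4|.
∫[-1,0] (3*u - 4) du = -11/2; the area of that piece is 11/2.

11/2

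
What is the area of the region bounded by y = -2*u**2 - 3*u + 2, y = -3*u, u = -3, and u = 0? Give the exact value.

The difference (-2*u**2 - 3*u + 2) - (-3*u) = -2*u**2 + 2 changes sign at u = -1 inside [-3, 0], so split the integral there.
∫[-3,-1] (-2*u**2 + 2) du = -40/3; the area of that piece is 40/3.
∫[-1,0] (-2*u**2 + 2) du = 4/3.
Total area = 40/3 + 4/3 = 44/3.

44/3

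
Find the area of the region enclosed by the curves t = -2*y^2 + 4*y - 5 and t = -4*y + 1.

Both boundary curves give t as a function of y, so integrate with respect to y. Setting them equal: -2*y^2 + 8*y - 6 = 0, i.e. -2*(y - 3)*(y - 1) = 0, so they meet at y = 1, 3.
For y in [1, 3], t = -2*y^2 + 4*y - 5 is on the right; area = ∫[1,3] (-2*y^2 + 8*y - 6) dy = 8/3.

8/3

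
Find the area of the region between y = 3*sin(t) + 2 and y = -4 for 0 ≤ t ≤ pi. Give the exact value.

On [0, pi], (3*sin(t) + 2) - (-4) = 3*sin(t) + 6 is ≥ 0 throughout, so the area is a single integral of |3*sin(t) + 6|.
∫[0,pi] (3*sin(t) + 6) dt = 6 + 6*pi.

6 + 6*pi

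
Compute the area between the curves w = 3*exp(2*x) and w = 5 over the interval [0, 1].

The difference (3*exp(2*x)) - (5) = 3*exp(2*x) - 5 changes sign at x = -log(3)/2 + log(5)/2 inside [0, 1], so split the integral there.
∫[0,-log(3)/2 + log(5)/2] (3*exp(2*x) - 5) dx = log(9*sqrt(15)/125) + 1; the area of that piece is -1 + log(25*sqrt(15)/27).
∫[-log(3)/2 + log(5)/2,1] (3*exp(2*x) - 5) dx = -15/2 - 5*log(3)/2 + 5*log(5)/2 + 3*exp(2)/2.
Total area = (-1 + log(25*sqrt(15)/27)) + (-15/2 - 5*log(3)/2 + 5*log(5)/2 + 3*exp(2)/2) = -17/2 - 11*log(3)/2 + log(15)/2 + 9*log(5)/2 + 3*exp(2)/2.

-17/2 - 11*log(3)/2 + log(15)/2 + 9*log(5)/2 + 3*exp(2)/2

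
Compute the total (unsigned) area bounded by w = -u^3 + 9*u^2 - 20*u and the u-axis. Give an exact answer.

131/4

The curve meets the u-axis where -u^3 + 9*u^2 - 20*u = 0, i.e. -u*(u - 5)*(u - 4) = 0, at u = 0, 4, 5.
On [0, 4] the curve lies below the axis; ∫[0,4] (-u^3 + 9*u^2 - 20*u) du = -32, giving area 32.
On [4, 5] the curve lies above the axis; ∫[4,5] (-u^3 + 9*u^2 - 20*u) du = 3/4, giving area 3/4.
Total area = 32 + 3/4 = 131/4.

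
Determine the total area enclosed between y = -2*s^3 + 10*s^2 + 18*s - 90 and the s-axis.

1136/3

The curve meets the s-axis where -2*s^3 + 10*s^2 + 18*s - 90 = 0, i.e. -2*(s - 5)*(s - 3)*(s + 3) = 0, at s = -3, 3, 5.
On [-3, 3] the curve lies below the axis; ∫[-3,3] (-2*s^3 + 10*s^2 + 18*s - 90) ds = -360, giving area 360.
On [3, 5] the curve lies above the axis; ∫[3,5] (-2*s^3 + 10*s^2 + 18*s - 90) ds = 56/3, giving area 56/3.
Total area = 360 + 56/3 = 1136/3.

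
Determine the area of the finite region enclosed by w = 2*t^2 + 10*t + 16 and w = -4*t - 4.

9

Set the curves equal: 2*t^2 + 10*t + 16 = -4*t - 4, so 2*t^2 + 14*t + 20 = 0, which factors as 2*(t + 2)*(t + 5) = 0. The curves meet at t = -5, -2.
On [-5, -2], w = -4*t - 4 is on top; that piece has area ∫[-5,-2] (-(2*t^2 + 14*t + 20)) dt = 9.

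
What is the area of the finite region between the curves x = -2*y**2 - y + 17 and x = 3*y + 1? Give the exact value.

Both boundary curves give x as a function of y, so integrate with respect to y. Setting them equal: -2*y**2 - 4*y + 16 = 0, i.e. -2*(y - 2)*(y + 4) = 0, so they meet at y = -4, 2.
For y in [-4, 2], x = -2*y**2 - y + 17 is on the right; area = ∫[-4,2] (-2*y**2 - 4*y + 16) dy = 72.

72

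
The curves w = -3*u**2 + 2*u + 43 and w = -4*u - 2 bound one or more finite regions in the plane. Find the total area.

Set the curves equal: -3*u**2 + 2*u + 43 = -4*u - 2, so -3*u**2 + 6*u + 45 = 0, which factors as -3*(u - 5)*(u + 3) = 0. The curves meet at u = -3, 5.
On [-3, 5], w = -3*u**2 + 2*u + 43 is on top; that piece has area ∫[-3,5] (-3*u**2 + 6*u + 45) du = 256.

256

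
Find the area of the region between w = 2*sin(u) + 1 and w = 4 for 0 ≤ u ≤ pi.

On [0, pi], (2*sin(u) + 1) - (4) = 2*sin(u) - 3 is ≤ 0 throughout, so the area is a single integral of |2*sin(u) - 3|.
∫[0,pi] (2*sin(u) - 3) du = 4 - 3*pi; the area of that piece is -4 + 3*pi.

-4 + 3*pi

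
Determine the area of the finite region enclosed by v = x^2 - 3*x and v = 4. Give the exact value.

Set the curves equal: x^2 - 3*x = 4, so x^2 - 3*x - 4 = 0, which factors as (x - 4)*(x + 1) = 0. The curves meet at x = -1, 4.
On [-1, 4], v = 4 is on top; that piece has area ∫[-1,4] (-(x^2 - 3*x - 4)) dx = 125/6.

125/6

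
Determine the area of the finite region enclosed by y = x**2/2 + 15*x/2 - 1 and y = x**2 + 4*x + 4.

9/4

Set the curves equal: x**2/2 + 15*x/2 - 1 = x**2 + 4*x + 4, so -x**2/2 + 7*x/2 - 5 = 0, which factors as -(x - 5)*(x - 2)/2 = 0. The curves meet at x = 2, 5.
On [2, 5], y = x**2/2 + 15*x/2 - 1 is on top; that piece has area ∫[2,5] (-x**2/2 + 7*x/2 - 5) dx = 9/4.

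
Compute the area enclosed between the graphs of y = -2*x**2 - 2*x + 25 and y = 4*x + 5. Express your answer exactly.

343/3

Set the curves equal: -2*x**2 - 2*x + 25 = 4*x + 5, so -2*x**2 - 6*x + 20 = 0, which factors as -2*(x - 2)*(x + 5) = 0. The curves meet at x = -5, 2.
On [-5, 2], y = -2*x**2 - 2*x + 25 is on top; that piece has area ∫[-5,2] (-2*x**2 - 6*x + 20) dx = 343/3.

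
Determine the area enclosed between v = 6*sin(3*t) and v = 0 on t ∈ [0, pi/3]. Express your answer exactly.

4

On [0, pi/3], (6*sin(3*t)) - (0) = 6*sin(3*t) is ≥ 0 throughout, so the area is a single integral of |6*sin(3*t)|.
∫[0,pi/3] (6*sin(3*t)) dt = 4.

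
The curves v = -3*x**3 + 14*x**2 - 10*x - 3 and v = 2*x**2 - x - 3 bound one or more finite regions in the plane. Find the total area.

37/4

Set the curves equal: -3*x**3 + 14*x**2 - 10*x - 3 = 2*x**2 - x - 3, so -3*x**3 + 12*x**2 - 9*x = 0, which factors as -3*x*(x - 3)*(x - 1) = 0. The curves meet at x = 0, 1, 3.
On [0, 1], v = 2*x**2 - x - 3 is on top; that piece has area ∫[0,1] (-(-3*x**3 + 12*x**2 - 9*x)) dx = 5/4.
On [1, 3], v = -3*x**3 + 14*x**2 - 10*x - 3 is on top; that piece has area ∫[1,3] (-3*x**3 + 12*x**2 - 9*x) dx = 8.
Total enclosed area = 5/4 + 8 = 37/4.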